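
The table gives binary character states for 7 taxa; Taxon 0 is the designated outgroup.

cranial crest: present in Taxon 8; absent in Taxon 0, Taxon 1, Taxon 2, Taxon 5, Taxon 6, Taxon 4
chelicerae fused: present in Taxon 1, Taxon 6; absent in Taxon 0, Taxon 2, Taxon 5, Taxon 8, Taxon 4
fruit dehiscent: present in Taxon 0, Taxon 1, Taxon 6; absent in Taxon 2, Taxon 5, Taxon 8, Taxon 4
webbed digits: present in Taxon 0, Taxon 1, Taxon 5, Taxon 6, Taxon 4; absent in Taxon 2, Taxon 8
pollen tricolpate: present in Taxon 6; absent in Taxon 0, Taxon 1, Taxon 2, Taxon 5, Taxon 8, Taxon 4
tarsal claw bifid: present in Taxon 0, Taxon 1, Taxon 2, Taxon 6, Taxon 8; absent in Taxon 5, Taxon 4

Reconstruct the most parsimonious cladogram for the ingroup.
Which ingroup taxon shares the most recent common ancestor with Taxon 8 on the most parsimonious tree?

Taxon 2

Character polarity is set by the outgroup: the derived state is whichever differs from the outgroup's state, so for fruit dehiscent, webbed digits, tarsal claw bifid the derived state is 'absent', and for the remaining characters it is 'present'.
cranial crest (derived state 'present') is unique to Taxon 8 (autapomorphy; uninformative for grouping).
Only Taxon 1 and Taxon 6 show the derived state 'present' for chelicerae fused, supporting them as a clade.
fruit dehiscent: derived state 'absent' in Taxon 2, Taxon 4, Taxon 5, and Taxon 8 only — synapomorphy for {Taxon 2, Taxon 4, Taxon 5, Taxon 8}.
Only Taxon 2 and Taxon 8 show the derived state 'absent' for webbed digits, supporting them as a clade.
pollen tricolpate (derived state 'present') is unique to Taxon 6 (autapomorphy; uninformative for grouping).
tarsal claw bifid: derived state 'absent' in Taxon 4 and Taxon 5 only — synapomorphy for {Taxon 4, Taxon 5}.
Most parsimonious ingroup topology: ((Taxon 1,Taxon 6),((Taxon 2,Taxon 8),(Taxon 5,Taxon 4))).
Taxon 8 and Taxon 2 form a cherry on this tree, so they are sister taxa.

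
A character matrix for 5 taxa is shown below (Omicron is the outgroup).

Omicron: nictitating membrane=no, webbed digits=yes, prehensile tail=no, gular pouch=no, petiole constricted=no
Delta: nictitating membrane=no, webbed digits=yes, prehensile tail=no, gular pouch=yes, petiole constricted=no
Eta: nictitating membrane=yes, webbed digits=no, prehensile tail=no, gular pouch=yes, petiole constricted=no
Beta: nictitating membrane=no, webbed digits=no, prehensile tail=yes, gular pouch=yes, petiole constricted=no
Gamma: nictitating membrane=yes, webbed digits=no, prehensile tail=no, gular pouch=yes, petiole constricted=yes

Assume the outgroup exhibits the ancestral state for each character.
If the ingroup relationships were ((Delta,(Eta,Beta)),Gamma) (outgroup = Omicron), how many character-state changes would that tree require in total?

Map each character onto ((Delta,(Eta,Beta)),Gamma) (rooted by Omicron) and count the minimum state changes it requires (Fitch parsimony):
nictitating membrane: 2; webbed digits: 2; prehensile tail: 1; gular pouch: 1; petiole constricted: 1.
Total tree length = 7.

7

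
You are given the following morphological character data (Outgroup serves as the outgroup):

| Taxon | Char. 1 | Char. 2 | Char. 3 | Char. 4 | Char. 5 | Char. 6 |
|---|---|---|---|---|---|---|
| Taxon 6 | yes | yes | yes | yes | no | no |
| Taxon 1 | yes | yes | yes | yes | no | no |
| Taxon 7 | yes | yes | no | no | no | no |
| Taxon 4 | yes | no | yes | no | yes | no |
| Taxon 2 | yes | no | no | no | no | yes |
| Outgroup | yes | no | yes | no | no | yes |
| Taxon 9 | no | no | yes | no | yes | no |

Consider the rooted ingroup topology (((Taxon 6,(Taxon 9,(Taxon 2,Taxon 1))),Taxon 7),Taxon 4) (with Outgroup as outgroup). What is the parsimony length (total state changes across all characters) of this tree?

12

Map each character onto (((Taxon 6,(Taxon 9,(Taxon 2,Taxon 1))),Taxon 7),Taxon 4) (rooted by Outgroup) and count the minimum state changes it requires (Fitch parsimony):
Char. 1: 1; Char. 2: 3; Char. 3: 2; Char. 4: 2; Char. 5: 2; Char. 6: 2.
Total tree length = 12.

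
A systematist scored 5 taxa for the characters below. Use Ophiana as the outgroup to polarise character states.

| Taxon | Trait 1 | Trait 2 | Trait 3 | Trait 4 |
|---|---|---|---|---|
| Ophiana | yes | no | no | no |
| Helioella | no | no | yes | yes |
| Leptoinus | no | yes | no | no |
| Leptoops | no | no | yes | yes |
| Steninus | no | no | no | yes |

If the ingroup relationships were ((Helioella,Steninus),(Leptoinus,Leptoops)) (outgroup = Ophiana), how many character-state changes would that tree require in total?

6

Map each character onto ((Helioella,Steninus),(Leptoinus,Leptoops)) (rooted by Ophiana) and count the minimum state changes it requires (Fitch parsimony):
Trait 1: 1; Trait 2: 1; Trait 3: 2; Trait 4: 2.
Total tree length = 6.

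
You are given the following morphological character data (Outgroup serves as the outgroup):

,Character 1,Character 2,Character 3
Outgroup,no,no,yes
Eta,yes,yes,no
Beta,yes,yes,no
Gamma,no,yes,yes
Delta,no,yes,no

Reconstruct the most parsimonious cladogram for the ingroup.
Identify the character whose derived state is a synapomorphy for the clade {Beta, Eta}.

Character 1

Character polarity is set by the outgroup: the derived state is whichever differs from the outgroup's state, so for Character 3 the derived state is 'no', and for the remaining characters it is 'yes'.
Character 1 (derived state 'yes') is shared by Beta and Eta — a synapomorphy uniting that clade.
All ingroup taxa share the derived state 'yes' for Character 2; it defines the ingroup but does not resolve relationships within it.
Character 3: derived state 'no' in Beta, Delta, and Eta only — synapomorphy for {Beta, Delta, Eta}.
Most parsimonious ingroup topology: (((Eta,Beta),Delta),Gamma).
The clade {Beta, Eta} is supported by Character 1: its derived state 'yes' occurs in exactly those taxa and in no other taxon (including the outgroup).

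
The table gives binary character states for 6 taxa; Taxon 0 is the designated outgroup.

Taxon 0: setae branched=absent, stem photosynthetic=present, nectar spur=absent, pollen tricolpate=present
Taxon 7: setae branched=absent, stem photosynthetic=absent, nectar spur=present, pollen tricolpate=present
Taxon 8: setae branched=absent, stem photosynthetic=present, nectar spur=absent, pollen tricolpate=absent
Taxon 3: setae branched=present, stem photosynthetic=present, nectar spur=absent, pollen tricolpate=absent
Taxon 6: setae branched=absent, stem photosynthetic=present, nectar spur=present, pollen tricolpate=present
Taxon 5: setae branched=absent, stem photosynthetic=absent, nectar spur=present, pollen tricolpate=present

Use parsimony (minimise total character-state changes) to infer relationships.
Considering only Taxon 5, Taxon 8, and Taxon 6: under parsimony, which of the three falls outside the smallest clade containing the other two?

Character polarity is set by the outgroup: the derived state is whichever differs from the outgroup's state, so for stem photosynthetic, pollen tricolpate the derived state is 'absent', and for the remaining characters it is 'present'.
setae branched: derived state 'present' in Taxon 3 only — an autapomorphy, so it tells us nothing about relationships among taxa.
Only Taxon 5 and Taxon 7 show the derived state 'absent' for stem photosynthetic, supporting them as a clade.
Only Taxon 5, Taxon 6, and Taxon 7 show the derived state 'present' for nectar spur, supporting them as a clade.
pollen tricolpate: derived state 'absent' in Taxon 3 and Taxon 8 only — synapomorphy for {Taxon 3, Taxon 8}.
Most parsimonious ingroup topology: ((Taxon 8,Taxon 3),((Taxon 7,Taxon 5),Taxon 6)).
Taxon 5 and Taxon 6 share a more recent common ancestor with each other than either does with Taxon 8, so Taxon 8 is the least closely related of the three.

Taxon 8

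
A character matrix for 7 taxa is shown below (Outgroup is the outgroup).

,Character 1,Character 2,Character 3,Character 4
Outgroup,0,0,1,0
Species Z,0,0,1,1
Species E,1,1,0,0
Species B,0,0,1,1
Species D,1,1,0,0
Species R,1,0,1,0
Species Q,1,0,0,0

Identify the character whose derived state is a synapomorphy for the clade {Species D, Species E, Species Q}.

Character polarity is set by the outgroup: the derived state is whichever differs from the outgroup's state, so for Character 3 the derived state is '0', and for the remaining characters it is '1'.
Character 1 (derived state '1') is shared by Species D, Species E, Species Q, and Species R — a synapomorphy uniting that clade.
Only Species D and Species E show the derived state '1' for Character 2, supporting them as a clade.
Character 3: derived state '0' in Species D, Species E, and Species Q only — synapomorphy for {Species D, Species E, Species Q}.
Only Species B and Species Z show the derived state '1' for Character 4, supporting them as a clade.
Most parsimonious ingroup topology: ((Species Z,Species B),(((Species E,Species D),Species Q),Species R)).
The clade {Species D, Species E, Species Q} is supported by Character 3: its derived state '0' occurs in exactly those taxa and in no other taxon (including the outgroup).

Character 3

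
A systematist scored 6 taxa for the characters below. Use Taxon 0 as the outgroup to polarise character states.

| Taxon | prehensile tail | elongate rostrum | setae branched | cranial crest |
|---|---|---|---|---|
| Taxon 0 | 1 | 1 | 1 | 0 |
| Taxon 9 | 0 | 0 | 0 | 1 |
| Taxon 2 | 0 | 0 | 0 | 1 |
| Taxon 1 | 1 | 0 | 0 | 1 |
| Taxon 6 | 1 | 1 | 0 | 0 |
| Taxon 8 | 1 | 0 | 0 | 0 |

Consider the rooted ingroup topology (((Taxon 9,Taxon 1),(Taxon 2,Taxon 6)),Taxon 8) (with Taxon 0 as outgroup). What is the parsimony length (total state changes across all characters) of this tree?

Map each character onto (((Taxon 9,Taxon 1),(Taxon 2,Taxon 6)),Taxon 8) (rooted by Taxon 0) and count the minimum state changes it requires (Fitch parsimony):
prehensile tail: 2; elongate rostrum: 2; setae branched: 1; cranial crest: 2.
Total tree length = 7.

7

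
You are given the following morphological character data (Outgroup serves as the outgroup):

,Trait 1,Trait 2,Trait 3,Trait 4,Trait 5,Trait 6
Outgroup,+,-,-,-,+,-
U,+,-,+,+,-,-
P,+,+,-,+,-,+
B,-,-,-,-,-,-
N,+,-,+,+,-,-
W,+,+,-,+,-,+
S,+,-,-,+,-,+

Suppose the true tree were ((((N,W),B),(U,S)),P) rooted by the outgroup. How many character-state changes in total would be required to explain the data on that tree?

Map each character onto ((((N,W),B),(U,S)),P) (rooted by Outgroup) and count the minimum state changes it requires (Fitch parsimony):
Trait 1: 1; Trait 2: 2; Trait 3: 2; Trait 4: 2; Trait 5: 1; Trait 6: 3.
Total tree length = 11.

11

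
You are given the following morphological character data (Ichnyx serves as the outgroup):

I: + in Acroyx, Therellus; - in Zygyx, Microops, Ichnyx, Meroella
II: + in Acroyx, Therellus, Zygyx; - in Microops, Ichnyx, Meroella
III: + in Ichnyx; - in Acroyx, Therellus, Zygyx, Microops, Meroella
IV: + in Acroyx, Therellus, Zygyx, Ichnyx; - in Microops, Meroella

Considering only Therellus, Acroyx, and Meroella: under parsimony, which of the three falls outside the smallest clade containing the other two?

Character polarity is set by the outgroup: the derived state is whichever differs from the outgroup's state, so for III, IV the derived state is '-', and for the remaining characters it is '+'.
I (derived state '+') is shared by Acroyx and Therellus — a synapomorphy uniting that clade.
II: derived state '+' in Acroyx, Therellus, and Zygyx only — synapomorphy for {Acroyx, Therellus, Zygyx}.
All ingroup taxa share the derived state '-' for III; it defines the ingroup but does not resolve relationships within it.
IV: derived state '-' in Meroella and Microops only — synapomorphy for {Meroella, Microops}.
Most parsimonious ingroup topology: (((Therellus,Acroyx),Zygyx),(Meroella,Microops)).
Acroyx and Therellus share a more recent common ancestor with each other than either does with Meroella, so Meroella is the least closely related of the three.

Meroella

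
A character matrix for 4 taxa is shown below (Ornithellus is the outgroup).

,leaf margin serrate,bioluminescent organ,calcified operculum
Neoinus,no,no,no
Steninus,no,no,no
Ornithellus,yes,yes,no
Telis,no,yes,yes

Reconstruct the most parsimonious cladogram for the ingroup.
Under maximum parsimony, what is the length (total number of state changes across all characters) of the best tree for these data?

Character polarity is set by the outgroup: the derived state is whichever differs from the outgroup's state, so for leaf margin serrate, bioluminescent organ the derived state is 'no', and for the remaining characters it is 'yes'.
leaf margin serrate (derived state 'no') is shared by all ingroup taxa — unites the whole ingroup.
bioluminescent organ (derived state 'no') is shared by Neoinus and Steninus — a synapomorphy uniting that clade.
calcified operculum: derived state 'yes' in Telis only — an autapomorphy, so it tells us nothing about relationships among taxa.
Most parsimonious ingroup topology: ((Steninus,Neoinus),Telis).
Changes per character on this tree: leaf margin serrate: 1; bioluminescent organ: 1; calcified operculum: 1.
Total = 3.

3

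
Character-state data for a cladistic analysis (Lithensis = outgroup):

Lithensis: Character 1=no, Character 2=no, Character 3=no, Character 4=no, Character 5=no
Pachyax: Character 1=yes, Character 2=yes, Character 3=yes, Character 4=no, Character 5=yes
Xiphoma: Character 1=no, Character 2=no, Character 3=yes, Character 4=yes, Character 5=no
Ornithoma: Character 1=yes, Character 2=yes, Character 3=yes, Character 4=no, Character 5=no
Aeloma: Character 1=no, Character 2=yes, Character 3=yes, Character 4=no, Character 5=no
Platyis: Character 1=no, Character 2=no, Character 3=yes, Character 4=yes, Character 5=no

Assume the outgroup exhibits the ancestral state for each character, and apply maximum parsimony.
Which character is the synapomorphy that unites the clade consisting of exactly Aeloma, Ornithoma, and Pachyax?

Character 2

The outgroup has state 'no' for every character, so 'yes' is the derived state throughout.
Character 1: derived state 'yes' in Ornithoma and Pachyax only — synapomorphy for {Ornithoma, Pachyax}.
Only Aeloma, Ornithoma, and Pachyax show the derived state 'yes' for Character 2, supporting them as a clade.
All ingroup taxa share the derived state 'yes' for Character 3; it defines the ingroup but does not resolve relationships within it.
Only Platyis and Xiphoma show the derived state 'yes' for Character 4, supporting them as a clade.
Character 5: derived state 'yes' in Pachyax only — an autapomorphy, so it tells us nothing about relationships among taxa.
Most parsimonious ingroup topology: (((Pachyax,Ornithoma),Aeloma),(Xiphoma,Platyis)).
The clade {Aeloma, Ornithoma, Pachyax} is supported by Character 2: its derived state 'yes' occurs in exactly those taxa and in no other taxon (including the outgroup).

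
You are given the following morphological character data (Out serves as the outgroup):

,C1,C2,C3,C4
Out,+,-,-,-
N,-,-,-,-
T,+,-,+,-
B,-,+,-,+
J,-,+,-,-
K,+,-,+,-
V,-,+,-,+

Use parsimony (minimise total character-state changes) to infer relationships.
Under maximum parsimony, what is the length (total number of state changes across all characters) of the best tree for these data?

Character polarity is set by the outgroup: the derived state is whichever differs from the outgroup's state, so for C1 the derived state is '-', and for the remaining characters it is '+'.
C1 (derived state '-') is shared by B, J, N, and V — a synapomorphy uniting that clade.
C2 (derived state '+') is shared by B, J, and V — a synapomorphy uniting that clade.
Only K and T show the derived state '+' for C3, supporting them as a clade.
Only B and V show the derived state '+' for C4, supporting them as a clade.
Most parsimonious ingroup topology: ((N,((B,V),J)),(T,K)).
Changes per character on this tree: C1: 1; C2: 1; C3: 1; C4: 1.
Total = 4.

4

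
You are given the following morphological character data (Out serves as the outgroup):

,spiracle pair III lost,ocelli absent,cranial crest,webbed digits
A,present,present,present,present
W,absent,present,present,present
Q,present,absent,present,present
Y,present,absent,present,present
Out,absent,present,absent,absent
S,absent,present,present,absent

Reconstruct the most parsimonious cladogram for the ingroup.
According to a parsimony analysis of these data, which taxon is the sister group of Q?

Y

Character polarity is set by the outgroup: the derived state is whichever differs from the outgroup's state, so for ocelli absent the derived state is 'absent', and for the remaining characters it is 'present'.
spiracle pair III lost: derived state 'present' in A, Q, and Y only — synapomorphy for {A, Q, Y}.
ocelli absent: derived state 'absent' in Q and Y only — synapomorphy for {Q, Y}.
All ingroup taxa share the derived state 'present' for cranial crest; it defines the ingroup but does not resolve relationships within it.
Only A, Q, W, and Y show the derived state 'present' for webbed digits, supporting them as a clade.
Most parsimonious ingroup topology: ((((Y,Q),A),W),S).
Q and Y form a cherry on this tree, so they are sister taxa.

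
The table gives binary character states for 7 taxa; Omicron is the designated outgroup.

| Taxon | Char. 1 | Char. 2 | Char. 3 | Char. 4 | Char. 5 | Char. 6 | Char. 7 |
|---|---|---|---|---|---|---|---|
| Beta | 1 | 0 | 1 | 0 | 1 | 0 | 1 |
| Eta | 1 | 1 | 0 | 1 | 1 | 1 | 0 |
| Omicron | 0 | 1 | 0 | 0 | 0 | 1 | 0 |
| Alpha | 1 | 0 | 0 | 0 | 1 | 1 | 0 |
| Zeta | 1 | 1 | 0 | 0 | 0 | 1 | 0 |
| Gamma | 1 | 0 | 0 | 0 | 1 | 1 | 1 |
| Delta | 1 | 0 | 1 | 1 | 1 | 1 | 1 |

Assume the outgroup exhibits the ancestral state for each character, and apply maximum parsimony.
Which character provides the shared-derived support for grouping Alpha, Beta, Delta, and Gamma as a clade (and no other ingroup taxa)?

Character polarity is set by the outgroup: the derived state is whichever differs from the outgroup's state, so for Char. 2, Char. 6 the derived state is '0', and for the remaining characters it is '1'.
All ingroup taxa share the derived state '1' for Char. 1; it defines the ingroup but does not resolve relationships within it.
Char. 2: derived state '0' in Alpha, Beta, Delta, and Gamma only — synapomorphy for {Alpha, Beta, Delta, Gamma}.
Char. 3 (derived state '1') is shared by Beta and Delta — a synapomorphy uniting that clade.
Char. 4 (state '1') occurs in Delta and Eta but conflicts with the nesting implied by the other characters — most parsimoniously interpreted as homoplasy.
Char. 5: derived state '1' in Alpha, Beta, Delta, Eta, and Gamma only — synapomorphy for {Alpha, Beta, Delta, Eta, Gamma}.
Char. 6: derived state '0' in Beta only — an autapomorphy, so it tells us nothing about relationships among taxa.
Only Beta, Delta, and Gamma show the derived state '1' for Char. 7, supporting them as a clade.
Most parsimonious ingroup topology: (((((Delta,Beta),Gamma),Alpha),Eta),Zeta).
The clade {Alpha, Beta, Delta, Gamma} is supported by Char. 2: its derived state '0' occurs in exactly those taxa and in no other taxon (including the outgroup).

Char. 2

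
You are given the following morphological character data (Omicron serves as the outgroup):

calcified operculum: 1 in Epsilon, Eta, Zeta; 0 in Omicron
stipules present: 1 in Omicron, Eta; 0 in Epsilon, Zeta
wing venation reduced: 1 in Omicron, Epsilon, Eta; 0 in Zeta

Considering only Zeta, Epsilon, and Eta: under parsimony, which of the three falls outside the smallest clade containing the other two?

Character polarity is set by the outgroup: the derived state is whichever differs from the outgroup's state, so for stipules present, wing venation reduced the derived state is '0', and for the remaining characters it is '1'.
All ingroup taxa share the derived state '1' for calcified operculum; it defines the ingroup but does not resolve relationships within it.
stipules present (derived state '0') is shared by Epsilon and Zeta — a synapomorphy uniting that clade.
wing venation reduced (derived state '0') is unique to Zeta (autapomorphy; uninformative for grouping).
Most parsimonious ingroup topology: ((Epsilon,Zeta),Eta).
Epsilon and Zeta share a more recent common ancestor with each other than either does with Eta, so Eta is the least closely related of the three.

Eta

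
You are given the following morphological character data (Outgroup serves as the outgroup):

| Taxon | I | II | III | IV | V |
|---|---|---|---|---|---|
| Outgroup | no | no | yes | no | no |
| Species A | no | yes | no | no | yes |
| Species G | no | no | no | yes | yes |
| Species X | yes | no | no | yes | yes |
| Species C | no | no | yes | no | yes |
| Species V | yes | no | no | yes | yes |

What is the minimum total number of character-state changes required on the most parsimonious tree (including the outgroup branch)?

Character polarity is set by the outgroup: the derived state is whichever differs from the outgroup's state, so for III the derived state is 'no', and for the remaining characters it is 'yes'.
I: derived state 'yes' in Species V and Species X only — synapomorphy for {Species V, Species X}.
II (derived state 'yes') is unique to Species A (autapomorphy; uninformative for grouping).
III (derived state 'no') is shared by Species A, Species G, Species V, and Species X — a synapomorphy uniting that clade.
IV: derived state 'yes' in Species G, Species V, and Species X only — synapomorphy for {Species G, Species V, Species X}.
All ingroup taxa share the derived state 'yes' for V; it defines the ingroup but does not resolve relationships within it.
Most parsimonious ingroup topology: ((Species A,(Species G,(Species X,Species V))),Species C).
Changes per character on this tree: I: 1; II: 1; III: 1; IV: 1; V: 1.
Total = 5.

5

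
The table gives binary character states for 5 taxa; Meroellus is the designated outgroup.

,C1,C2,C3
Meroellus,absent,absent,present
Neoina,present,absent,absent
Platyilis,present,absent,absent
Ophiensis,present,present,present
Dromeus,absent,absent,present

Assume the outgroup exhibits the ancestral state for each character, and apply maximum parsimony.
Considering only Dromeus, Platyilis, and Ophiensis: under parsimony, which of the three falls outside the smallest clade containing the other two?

Character polarity is set by the outgroup: the derived state is whichever differs from the outgroup's state, so for C3 the derived state is 'absent', and for the remaining characters it is 'present'.
C1: derived state 'present' in Neoina, Ophiensis, and Platyilis only — synapomorphy for {Neoina, Ophiensis, Platyilis}.
C2 (derived state 'present') is unique to Ophiensis (autapomorphy; uninformative for grouping).
Only Neoina and Platyilis show the derived state 'absent' for C3, supporting them as a clade.
Most parsimonious ingroup topology: (((Neoina,Platyilis),Ophiensis),Dromeus).
Platyilis and Ophiensis share a more recent common ancestor with each other than either does with Dromeus, so Dromeus is the least closely related of the three.

Dromeus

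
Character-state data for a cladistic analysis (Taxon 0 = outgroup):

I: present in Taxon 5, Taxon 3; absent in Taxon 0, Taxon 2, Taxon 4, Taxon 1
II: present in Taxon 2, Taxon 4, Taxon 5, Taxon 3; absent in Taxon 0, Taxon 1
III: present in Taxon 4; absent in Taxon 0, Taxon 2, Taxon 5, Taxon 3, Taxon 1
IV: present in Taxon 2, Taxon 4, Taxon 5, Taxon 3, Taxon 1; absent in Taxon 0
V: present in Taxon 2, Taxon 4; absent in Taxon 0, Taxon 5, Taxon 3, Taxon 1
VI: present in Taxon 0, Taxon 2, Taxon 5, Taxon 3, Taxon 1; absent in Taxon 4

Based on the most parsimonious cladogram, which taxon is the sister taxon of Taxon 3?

Taxon 5

Character polarity is set by the outgroup: the derived state is whichever differs from the outgroup's state, so for VI the derived state is 'absent', and for the remaining characters it is 'present'.
Only Taxon 3 and Taxon 5 show the derived state 'present' for I, supporting them as a clade.
II: derived state 'present' in Taxon 2, Taxon 3, Taxon 4, and Taxon 5 only — synapomorphy for {Taxon 2, Taxon 3, Taxon 4, Taxon 5}.
III (derived state 'present') is unique to Taxon 4 (autapomorphy; uninformative for grouping).
IV (derived state 'present') is shared by all ingroup taxa — unites the whole ingroup.
V (derived state 'present') is shared by Taxon 2 and Taxon 4 — a synapomorphy uniting that clade.
VI (derived state 'absent') is unique to Taxon 4 (autapomorphy; uninformative for grouping).
Most parsimonious ingroup topology: (((Taxon 2,Taxon 4),(Taxon 5,Taxon 3)),Taxon 1).
Taxon 3 and Taxon 5 form a cherry on this tree, so they are sister taxa.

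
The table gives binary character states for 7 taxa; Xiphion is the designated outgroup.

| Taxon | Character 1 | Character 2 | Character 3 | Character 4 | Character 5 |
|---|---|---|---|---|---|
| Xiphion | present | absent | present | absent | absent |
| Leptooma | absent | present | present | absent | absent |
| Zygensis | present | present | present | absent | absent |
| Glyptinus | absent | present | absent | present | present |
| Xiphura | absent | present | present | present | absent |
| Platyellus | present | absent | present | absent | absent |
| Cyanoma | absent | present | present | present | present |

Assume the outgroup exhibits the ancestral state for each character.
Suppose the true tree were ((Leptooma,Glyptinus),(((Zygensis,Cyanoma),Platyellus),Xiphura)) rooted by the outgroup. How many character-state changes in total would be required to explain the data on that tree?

Map each character onto ((Leptooma,Glyptinus),(((Zygensis,Cyanoma),Platyellus),Xiphura)) (rooted by Xiphion) and count the minimum state changes it requires (Fitch parsimony):
Character 1: 3; Character 2: 2; Character 3: 1; Character 4: 3; Character 5: 2.
Total tree length = 11.

11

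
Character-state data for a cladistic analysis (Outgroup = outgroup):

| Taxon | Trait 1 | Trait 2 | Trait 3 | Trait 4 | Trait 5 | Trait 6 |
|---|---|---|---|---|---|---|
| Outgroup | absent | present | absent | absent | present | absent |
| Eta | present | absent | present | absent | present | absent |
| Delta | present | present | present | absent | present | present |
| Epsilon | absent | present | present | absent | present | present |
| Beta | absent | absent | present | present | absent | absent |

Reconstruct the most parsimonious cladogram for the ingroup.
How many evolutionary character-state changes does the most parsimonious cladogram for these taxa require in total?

Character polarity is set by the outgroup: the derived state is whichever differs from the outgroup's state, so for Trait 2, Trait 5 the derived state is 'absent', and for the remaining characters it is 'present'.
Trait 1 (state 'present') occurs in Delta and Eta but conflicts with the nesting implied by the other characters — most parsimoniously interpreted as homoplasy.
Only Beta and Eta show the derived state 'absent' for Trait 2, supporting them as a clade.
Trait 3 (derived state 'present') is shared by all ingroup taxa — unites the whole ingroup.
Trait 4: derived state 'present' in Beta only — an autapomorphy, so it tells us nothing about relationships among taxa.
Trait 5 (derived state 'absent') is unique to Beta (autapomorphy; uninformative for grouping).
Trait 6: derived state 'present' in Delta and Epsilon only — synapomorphy for {Delta, Epsilon}.
Most parsimonious ingroup topology: ((Eta,Beta),(Delta,Epsilon)).
Changes per character on this tree: Trait 1: 2; Trait 2: 1; Trait 3: 1; Trait 4: 1; Trait 5: 1; Trait 6: 1.
Total = 7.

7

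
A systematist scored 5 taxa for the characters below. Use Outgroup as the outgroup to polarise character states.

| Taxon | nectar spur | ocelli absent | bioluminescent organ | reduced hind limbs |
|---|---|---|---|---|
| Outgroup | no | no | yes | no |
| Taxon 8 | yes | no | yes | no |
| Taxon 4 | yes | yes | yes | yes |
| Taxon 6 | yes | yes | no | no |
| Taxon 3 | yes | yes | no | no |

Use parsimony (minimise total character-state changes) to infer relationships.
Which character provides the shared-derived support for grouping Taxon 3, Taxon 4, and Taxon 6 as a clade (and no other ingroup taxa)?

Character polarity is set by the outgroup: the derived state is whichever differs from the outgroup's state, so for bioluminescent organ the derived state is 'no', and for the remaining characters it is 'yes'.
All ingroup taxa share the derived state 'yes' for nectar spur; it defines the ingroup but does not resolve relationships within it.
Only Taxon 3, Taxon 4, and Taxon 6 show the derived state 'yes' for ocelli absent, supporting them as a clade.
Only Taxon 3 and Taxon 6 show the derived state 'no' for bioluminescent organ, supporting them as a clade.
reduced hind limbs (derived state 'yes') is unique to Taxon 4 (autapomorphy; uninformative for grouping).
Most parsimonious ingroup topology: (Taxon 8,(Taxon 4,(Taxon 6,Taxon 3))).
The clade {Taxon 3, Taxon 4, Taxon 6} is supported by ocelli absent: its derived state 'yes' occurs in exactly those taxa and in no other taxon (including the outgroup).

ocelli absent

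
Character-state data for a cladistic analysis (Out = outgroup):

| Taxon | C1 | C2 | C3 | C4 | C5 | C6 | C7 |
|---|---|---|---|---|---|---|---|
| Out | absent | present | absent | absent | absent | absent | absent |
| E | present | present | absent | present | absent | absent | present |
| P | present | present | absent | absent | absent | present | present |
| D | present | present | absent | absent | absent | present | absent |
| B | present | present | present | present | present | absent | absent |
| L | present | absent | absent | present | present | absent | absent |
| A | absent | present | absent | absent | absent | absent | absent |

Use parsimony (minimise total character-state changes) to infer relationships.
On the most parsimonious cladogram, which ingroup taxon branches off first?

A

Character polarity is set by the outgroup: the derived state is whichever differs from the outgroup's state, so for C2 the derived state is 'absent', and for the remaining characters it is 'present'.
C1: derived state 'present' in B, D, E, L, and P only — synapomorphy for {B, D, E, L, P}.
C2 (derived state 'absent') is unique to L (autapomorphy; uninformative for grouping).
C3 (derived state 'present') is unique to B (autapomorphy; uninformative for grouping).
C4: derived state 'present' in B, E, and L only — synapomorphy for {B, E, L}.
C5 (derived state 'present') is shared by B and L — a synapomorphy uniting that clade.
C6: derived state 'present' in D and P only — synapomorphy for {D, P}.
C7 groups E and P, which is incompatible with the clades supported by the remaining characters; treating it as convergent (homoplasy) costs fewer steps than any alternative tree.
Most parsimonious ingroup topology: (((E,(B,L)),(P,D)),A).
A is sister to the clade containing all other ingroup taxa, so it is the earliest-diverging (most basal) ingroup lineage.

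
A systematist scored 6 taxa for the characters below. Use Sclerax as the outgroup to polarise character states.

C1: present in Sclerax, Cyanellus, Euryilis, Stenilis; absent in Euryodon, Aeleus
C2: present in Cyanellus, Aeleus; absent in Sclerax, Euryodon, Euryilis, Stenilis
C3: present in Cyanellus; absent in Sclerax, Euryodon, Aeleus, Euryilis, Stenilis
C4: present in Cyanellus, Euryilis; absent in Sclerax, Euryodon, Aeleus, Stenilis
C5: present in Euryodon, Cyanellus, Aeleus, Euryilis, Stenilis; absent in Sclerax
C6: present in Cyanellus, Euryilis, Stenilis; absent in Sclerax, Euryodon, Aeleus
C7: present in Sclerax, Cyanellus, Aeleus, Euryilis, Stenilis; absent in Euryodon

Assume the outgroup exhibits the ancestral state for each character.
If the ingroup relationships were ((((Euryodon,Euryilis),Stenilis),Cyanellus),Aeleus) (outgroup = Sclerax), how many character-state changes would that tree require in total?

11

Map each character onto ((((Euryodon,Euryilis),Stenilis),Cyanellus),Aeleus) (rooted by Sclerax) and count the minimum state changes it requires (Fitch parsimony):
C1: 2; C2: 2; C3: 1; C4: 2; C5: 1; C6: 2; C7: 1.
Total tree length = 11.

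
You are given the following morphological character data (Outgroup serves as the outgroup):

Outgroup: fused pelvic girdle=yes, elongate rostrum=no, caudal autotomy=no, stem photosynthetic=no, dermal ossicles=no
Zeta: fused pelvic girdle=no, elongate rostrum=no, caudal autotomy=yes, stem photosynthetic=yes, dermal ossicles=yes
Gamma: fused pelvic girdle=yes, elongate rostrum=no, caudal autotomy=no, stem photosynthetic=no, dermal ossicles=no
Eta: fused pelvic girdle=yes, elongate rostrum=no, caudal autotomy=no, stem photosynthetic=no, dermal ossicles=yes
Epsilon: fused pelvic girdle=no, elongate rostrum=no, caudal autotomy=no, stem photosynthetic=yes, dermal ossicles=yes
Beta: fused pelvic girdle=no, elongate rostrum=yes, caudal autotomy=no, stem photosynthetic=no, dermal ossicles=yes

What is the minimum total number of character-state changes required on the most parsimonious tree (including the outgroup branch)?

5

Character polarity is set by the outgroup: the derived state is whichever differs from the outgroup's state, so for fused pelvic girdle the derived state is 'no', and for the remaining characters it is 'yes'.
fused pelvic girdle: derived state 'no' in Beta, Epsilon, and Zeta only — synapomorphy for {Beta, Epsilon, Zeta}.
elongate rostrum (derived state 'yes') is unique to Beta (autapomorphy; uninformative for grouping).
caudal autotomy (derived state 'yes') is unique to Zeta (autapomorphy; uninformative for grouping).
stem photosynthetic (derived state 'yes') is shared by Epsilon and Zeta — a synapomorphy uniting that clade.
dermal ossicles (derived state 'yes') is shared by Beta, Epsilon, Eta, and Zeta — a synapomorphy uniting that clade.
Most parsimonious ingroup topology: ((((Zeta,Epsilon),Beta),Eta),Gamma).
Changes per character on this tree: fused pelvic girdle: 1; elongate rostrum: 1; caudal autotomy: 1; stem photosynthetic: 1; dermal ossicles: 1.
Total = 5.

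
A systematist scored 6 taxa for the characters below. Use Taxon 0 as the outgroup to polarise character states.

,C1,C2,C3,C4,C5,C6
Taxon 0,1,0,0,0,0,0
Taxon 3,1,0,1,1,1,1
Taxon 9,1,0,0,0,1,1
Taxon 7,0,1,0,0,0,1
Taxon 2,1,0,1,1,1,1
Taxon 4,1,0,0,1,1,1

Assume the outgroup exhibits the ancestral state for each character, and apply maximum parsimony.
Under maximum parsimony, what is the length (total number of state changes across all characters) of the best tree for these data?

Character polarity is set by the outgroup: the derived state is whichever differs from the outgroup's state, so for C1 the derived state is '0', and for the remaining characters it is '1'.
C1: derived state '0' in Taxon 7 only — an autapomorphy, so it tells us nothing about relationships among taxa.
C2: derived state '1' in Taxon 7 only — an autapomorphy, so it tells us nothing about relationships among taxa.
Only Taxon 2 and Taxon 3 show the derived state '1' for C3, supporting them as a clade.
C4: derived state '1' in Taxon 2, Taxon 3, and Taxon 4 only — synapomorphy for {Taxon 2, Taxon 3, Taxon 4}.
Only Taxon 2, Taxon 3, Taxon 4, and Taxon 9 show the derived state '1' for C5, supporting them as a clade.
C6 (derived state '1') is shared by all ingroup taxa — unites the whole ingroup.
Most parsimonious ingroup topology: ((((Taxon 3,Taxon 2),Taxon 4),Taxon 9),Taxon 7).
Changes per character on this tree: C1: 1; C2: 1; C3: 1; C4: 1; C5: 1; C6: 1.
Total = 6.

6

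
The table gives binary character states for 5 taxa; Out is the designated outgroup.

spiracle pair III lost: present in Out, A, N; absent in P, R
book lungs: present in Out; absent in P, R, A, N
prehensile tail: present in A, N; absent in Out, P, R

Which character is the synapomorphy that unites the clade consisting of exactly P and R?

Character polarity is set by the outgroup: the derived state is whichever differs from the outgroup's state, so for spiracle pair III lost, book lungs the derived state is 'absent', and for the remaining characters it is 'present'.
Only P and R show the derived state 'absent' for spiracle pair III lost, supporting them as a clade.
All ingroup taxa share the derived state 'absent' for book lungs; it defines the ingroup but does not resolve relationships within it.
prehensile tail (derived state 'present') is shared by A and N — a synapomorphy uniting that clade.
Most parsimonious ingroup topology: ((P,R),(A,N)).
The clade {P, R} is supported by spiracle pair III lost: its derived state 'absent' occurs in exactly those taxa and in no other taxon (including the outgroup).

spiracle pair III lost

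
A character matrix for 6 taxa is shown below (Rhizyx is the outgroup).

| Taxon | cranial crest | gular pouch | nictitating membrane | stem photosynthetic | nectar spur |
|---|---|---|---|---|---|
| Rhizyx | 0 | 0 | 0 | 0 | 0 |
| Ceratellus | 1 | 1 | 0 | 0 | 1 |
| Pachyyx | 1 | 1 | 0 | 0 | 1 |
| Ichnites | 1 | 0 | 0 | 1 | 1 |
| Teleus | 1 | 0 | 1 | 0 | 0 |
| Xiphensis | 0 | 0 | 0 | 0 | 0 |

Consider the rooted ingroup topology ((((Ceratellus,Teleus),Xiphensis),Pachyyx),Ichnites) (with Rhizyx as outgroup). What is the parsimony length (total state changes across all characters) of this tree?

9

Map each character onto ((((Ceratellus,Teleus),Xiphensis),Pachyyx),Ichnites) (rooted by Rhizyx) and count the minimum state changes it requires (Fitch parsimony):
cranial crest: 2; gular pouch: 2; nictitating membrane: 1; stem photosynthetic: 1; nectar spur: 3.
Total tree length = 9.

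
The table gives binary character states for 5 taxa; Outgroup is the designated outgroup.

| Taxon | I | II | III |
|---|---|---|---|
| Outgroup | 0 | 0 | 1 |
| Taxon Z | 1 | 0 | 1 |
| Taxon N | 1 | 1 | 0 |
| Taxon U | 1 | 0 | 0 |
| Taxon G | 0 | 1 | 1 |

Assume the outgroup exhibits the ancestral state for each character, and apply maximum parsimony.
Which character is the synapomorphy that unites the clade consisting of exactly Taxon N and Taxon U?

III

Character polarity is set by the outgroup: the derived state is whichever differs from the outgroup's state, so for III the derived state is '0', and for the remaining characters it is '1'.
I (derived state '1') is shared by Taxon N, Taxon U, and Taxon Z — a synapomorphy uniting that clade.
II groups Taxon G and Taxon N, which is incompatible with the clades supported by the remaining characters; treating it as convergent (homoplasy) costs fewer steps than any alternative tree.
Only Taxon N and Taxon U show the derived state '0' for III, supporting them as a clade.
Most parsimonious ingroup topology: ((Taxon Z,(Taxon N,Taxon U)),Taxon G).
The clade {Taxon N, Taxon U} is supported by III: its derived state '0' occurs in exactly those taxa and in no other taxon (including the outgroup).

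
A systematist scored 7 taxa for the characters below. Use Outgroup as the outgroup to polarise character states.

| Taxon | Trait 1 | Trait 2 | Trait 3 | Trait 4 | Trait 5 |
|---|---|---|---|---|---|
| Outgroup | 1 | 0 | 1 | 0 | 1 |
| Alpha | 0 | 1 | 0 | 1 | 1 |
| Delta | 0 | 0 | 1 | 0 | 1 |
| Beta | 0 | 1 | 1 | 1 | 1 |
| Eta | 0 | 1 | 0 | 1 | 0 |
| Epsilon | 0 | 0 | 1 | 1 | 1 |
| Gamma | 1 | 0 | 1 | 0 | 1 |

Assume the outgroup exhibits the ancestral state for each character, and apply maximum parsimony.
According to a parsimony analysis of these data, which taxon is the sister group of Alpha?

Character polarity is set by the outgroup: the derived state is whichever differs from the outgroup's state, so for Trait 1, Trait 3, Trait 5 the derived state is '0', and for the remaining characters it is '1'.
Only Alpha, Beta, Delta, Epsilon, and Eta show the derived state '0' for Trait 1, supporting them as a clade.
Trait 2: derived state '1' in Alpha, Beta, and Eta only — synapomorphy for {Alpha, Beta, Eta}.
Trait 3: derived state '0' in Alpha and Eta only — synapomorphy for {Alpha, Eta}.
Trait 4: derived state '1' in Alpha, Beta, Epsilon, and Eta only — synapomorphy for {Alpha, Beta, Epsilon, Eta}.
Trait 5: derived state '0' in Eta only — an autapomorphy, so it tells us nothing about relationships among taxa.
Most parsimonious ingroup topology: (((((Alpha,Eta),Beta),Epsilon),Delta),Gamma).
Alpha and Eta form a cherry on this tree, so they are sister taxa.

Eta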